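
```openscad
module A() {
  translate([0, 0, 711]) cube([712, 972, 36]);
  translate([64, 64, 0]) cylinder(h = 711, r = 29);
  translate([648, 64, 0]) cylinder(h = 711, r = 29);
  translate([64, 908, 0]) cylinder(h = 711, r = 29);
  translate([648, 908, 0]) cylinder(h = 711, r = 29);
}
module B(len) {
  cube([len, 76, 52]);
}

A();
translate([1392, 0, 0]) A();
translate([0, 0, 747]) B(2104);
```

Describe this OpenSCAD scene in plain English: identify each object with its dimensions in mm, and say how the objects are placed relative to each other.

A is a table: top 712 mm (x) × 972 mm (y), 36 mm thick, upper face at z = 747 mm, on four round legs of 58 mm diameter, each leg's bounding box inset 35 mm from the nearest pair of top edges, running from z = 0 to the bottom of the top.

B is a rectangular beam 2104 mm long (x), 76 mm deep (y), 52 mm thick (z).

The beam spans the tops of two tables placed 680 mm apart, resting at z = 747 mm.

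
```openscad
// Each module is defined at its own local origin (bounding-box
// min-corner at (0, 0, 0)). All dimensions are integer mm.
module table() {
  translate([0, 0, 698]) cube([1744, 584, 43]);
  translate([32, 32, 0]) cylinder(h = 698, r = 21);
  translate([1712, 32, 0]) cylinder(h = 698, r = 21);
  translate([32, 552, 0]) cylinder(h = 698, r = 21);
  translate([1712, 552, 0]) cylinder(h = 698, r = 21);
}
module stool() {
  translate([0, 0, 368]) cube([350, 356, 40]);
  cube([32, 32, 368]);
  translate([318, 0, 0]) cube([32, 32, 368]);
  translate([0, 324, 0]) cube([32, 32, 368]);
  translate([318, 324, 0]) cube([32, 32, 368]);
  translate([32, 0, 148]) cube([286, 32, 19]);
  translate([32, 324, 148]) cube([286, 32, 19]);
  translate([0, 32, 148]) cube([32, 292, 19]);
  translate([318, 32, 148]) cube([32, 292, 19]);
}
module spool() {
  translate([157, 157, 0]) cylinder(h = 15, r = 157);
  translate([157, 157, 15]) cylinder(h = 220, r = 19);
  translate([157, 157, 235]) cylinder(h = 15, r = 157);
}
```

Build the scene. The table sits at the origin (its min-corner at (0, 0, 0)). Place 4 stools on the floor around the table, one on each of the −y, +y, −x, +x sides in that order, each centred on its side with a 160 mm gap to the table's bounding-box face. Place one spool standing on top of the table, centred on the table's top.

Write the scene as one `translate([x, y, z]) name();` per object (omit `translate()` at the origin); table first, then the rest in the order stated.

table();
translate([697, -516, 0]) stool();
translate([697, 744, 0]) stool();
translate([-510, 114, 0]) stool();
translate([1904, 114, 0]) stool();
translate([715, 135, 741]) spool();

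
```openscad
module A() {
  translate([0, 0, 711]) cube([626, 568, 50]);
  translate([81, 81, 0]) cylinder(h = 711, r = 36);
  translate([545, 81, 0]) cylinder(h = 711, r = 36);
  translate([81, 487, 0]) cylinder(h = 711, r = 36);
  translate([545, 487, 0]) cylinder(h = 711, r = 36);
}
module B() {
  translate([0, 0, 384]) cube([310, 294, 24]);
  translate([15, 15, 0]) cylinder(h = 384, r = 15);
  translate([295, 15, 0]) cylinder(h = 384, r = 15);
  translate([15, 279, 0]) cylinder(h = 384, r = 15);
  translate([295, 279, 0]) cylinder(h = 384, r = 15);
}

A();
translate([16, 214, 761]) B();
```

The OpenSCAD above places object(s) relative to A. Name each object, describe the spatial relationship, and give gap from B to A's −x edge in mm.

A is a table. B is a stool. The stool is on top of the table. The gap from the stool to the table's −x edge is 16 mm.

The stool's min-x is at 16; the table's min-x is 0; gap = 16 mm.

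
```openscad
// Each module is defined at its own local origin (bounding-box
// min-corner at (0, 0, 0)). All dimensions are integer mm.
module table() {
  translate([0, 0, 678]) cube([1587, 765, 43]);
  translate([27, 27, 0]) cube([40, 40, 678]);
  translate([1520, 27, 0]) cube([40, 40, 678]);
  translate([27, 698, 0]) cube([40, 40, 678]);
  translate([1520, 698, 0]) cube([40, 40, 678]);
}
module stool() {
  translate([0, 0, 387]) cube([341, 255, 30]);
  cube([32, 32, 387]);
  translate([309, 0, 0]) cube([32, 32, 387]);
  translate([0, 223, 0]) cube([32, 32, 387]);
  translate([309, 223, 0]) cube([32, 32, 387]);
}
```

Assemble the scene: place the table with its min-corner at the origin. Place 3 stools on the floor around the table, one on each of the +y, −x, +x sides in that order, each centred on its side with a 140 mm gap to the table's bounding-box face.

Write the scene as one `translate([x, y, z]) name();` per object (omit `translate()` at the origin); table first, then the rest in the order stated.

table();
translate([623, 905, 0]) stool();
translate([-481, 255, 0]) stool();
translate([1727, 255, 0]) stool();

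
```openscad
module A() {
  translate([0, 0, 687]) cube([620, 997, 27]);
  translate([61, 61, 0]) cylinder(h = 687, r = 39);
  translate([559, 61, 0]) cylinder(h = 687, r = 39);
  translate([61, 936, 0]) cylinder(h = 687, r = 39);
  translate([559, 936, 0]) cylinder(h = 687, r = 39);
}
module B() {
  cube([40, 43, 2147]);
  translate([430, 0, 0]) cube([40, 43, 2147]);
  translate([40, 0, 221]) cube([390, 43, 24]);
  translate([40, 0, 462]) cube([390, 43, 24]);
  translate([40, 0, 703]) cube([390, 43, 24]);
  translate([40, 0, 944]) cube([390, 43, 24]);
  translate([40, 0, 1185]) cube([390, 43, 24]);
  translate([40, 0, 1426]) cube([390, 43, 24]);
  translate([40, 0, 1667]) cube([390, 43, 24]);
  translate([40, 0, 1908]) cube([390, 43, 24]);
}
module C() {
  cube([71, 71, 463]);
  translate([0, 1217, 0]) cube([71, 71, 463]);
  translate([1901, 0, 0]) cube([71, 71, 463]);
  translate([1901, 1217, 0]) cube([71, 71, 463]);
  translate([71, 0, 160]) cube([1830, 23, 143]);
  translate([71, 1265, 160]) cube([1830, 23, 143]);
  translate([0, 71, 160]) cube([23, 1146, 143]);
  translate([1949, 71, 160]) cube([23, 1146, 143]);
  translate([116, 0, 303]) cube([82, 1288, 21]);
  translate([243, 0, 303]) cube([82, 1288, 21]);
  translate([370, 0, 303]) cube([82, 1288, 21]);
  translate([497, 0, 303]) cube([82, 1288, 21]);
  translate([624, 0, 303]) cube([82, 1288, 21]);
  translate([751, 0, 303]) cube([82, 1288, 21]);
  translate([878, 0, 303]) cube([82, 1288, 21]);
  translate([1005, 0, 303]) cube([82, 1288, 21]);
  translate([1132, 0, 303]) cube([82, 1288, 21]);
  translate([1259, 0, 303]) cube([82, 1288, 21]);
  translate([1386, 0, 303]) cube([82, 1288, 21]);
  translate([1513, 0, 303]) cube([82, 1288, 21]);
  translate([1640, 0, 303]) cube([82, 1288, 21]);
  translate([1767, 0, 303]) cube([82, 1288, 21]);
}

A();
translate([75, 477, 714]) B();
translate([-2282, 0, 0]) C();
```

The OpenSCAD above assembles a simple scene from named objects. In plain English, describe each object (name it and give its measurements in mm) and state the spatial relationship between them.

A is a rectangular dining table. The top is 620×997×27 mm with its upper surface at z = 714 mm. It stands on four round legs of 78 mm diameter, each leg's bounding box inset 22 mm from the nearest pair of top edges, running from the floor to the underside of the top.

B is a wooden ladder with two side rails of 40×43 mm section and 2147 mm height, set 470 mm apart overall. Between them run 8 rectangular rungs (43 mm deep, 24 mm thick), front faces flush with the rails' −y face. The bottom of the first rung is 221 mm above the floor and each subsequent rung is 241 mm higher than the one below.

C is a bed frame 1972 mm long (x) by 1288 mm wide (y). Four 71×71 mm corner posts, 463 mm tall, at the corners of the footprint. Four rails of 23 mm thickness and 143 mm height run between adjacent posts with their undersides at z = 160 mm, their outer faces flush with the outside of the frame (the two x-running rails run between the posts' inner faces; the two y-running rails run between the posts' inner faces). 14 slats, each 82 mm wide (x) and 21 mm thick, lie across the top of the two x-running rails, running the full 1288 mm width of the frame in y; the slats are evenly spaced along x between the inner faces of the end posts with equal gaps (rounded down to the nearest mm) at the −x end and between each pair — any rounding remainder accumulates at the +x end.

The ladder is on top of the table, centred. The bed frame is on the floor beside the table on its −x side.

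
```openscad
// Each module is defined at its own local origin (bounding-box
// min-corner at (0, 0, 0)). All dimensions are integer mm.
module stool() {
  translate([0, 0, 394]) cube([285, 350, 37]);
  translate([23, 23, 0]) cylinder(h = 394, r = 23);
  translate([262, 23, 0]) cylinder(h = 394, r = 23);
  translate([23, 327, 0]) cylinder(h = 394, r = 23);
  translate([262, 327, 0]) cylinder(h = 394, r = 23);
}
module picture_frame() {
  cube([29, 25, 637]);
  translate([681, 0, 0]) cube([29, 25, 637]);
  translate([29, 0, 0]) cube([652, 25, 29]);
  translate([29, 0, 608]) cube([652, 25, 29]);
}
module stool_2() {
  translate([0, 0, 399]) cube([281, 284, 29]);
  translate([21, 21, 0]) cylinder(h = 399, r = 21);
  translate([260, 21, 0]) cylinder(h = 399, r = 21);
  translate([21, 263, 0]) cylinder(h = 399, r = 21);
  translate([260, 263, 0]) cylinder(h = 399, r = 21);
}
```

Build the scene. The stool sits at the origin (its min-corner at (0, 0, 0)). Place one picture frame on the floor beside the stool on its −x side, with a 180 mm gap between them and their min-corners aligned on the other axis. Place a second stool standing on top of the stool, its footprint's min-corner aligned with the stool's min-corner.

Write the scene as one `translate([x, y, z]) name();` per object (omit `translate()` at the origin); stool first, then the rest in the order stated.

stool();
translate([-890, 0, 0]) picture_frame();
translate([0, 0, 431]) stool_2();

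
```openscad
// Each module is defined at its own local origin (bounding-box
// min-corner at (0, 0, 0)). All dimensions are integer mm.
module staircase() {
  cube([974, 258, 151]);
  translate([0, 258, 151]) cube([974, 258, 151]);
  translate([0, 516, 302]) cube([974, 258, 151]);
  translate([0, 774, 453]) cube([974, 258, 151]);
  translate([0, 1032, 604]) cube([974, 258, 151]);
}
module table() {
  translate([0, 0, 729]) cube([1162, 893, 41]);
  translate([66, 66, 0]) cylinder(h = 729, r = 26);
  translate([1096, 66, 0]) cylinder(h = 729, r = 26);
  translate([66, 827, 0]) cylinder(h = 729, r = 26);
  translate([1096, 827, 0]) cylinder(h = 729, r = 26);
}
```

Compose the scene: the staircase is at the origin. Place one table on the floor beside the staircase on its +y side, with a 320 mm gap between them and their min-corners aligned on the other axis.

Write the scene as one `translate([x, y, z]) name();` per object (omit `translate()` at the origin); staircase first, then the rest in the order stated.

staircase();
translate([0, 1610, 0]) table();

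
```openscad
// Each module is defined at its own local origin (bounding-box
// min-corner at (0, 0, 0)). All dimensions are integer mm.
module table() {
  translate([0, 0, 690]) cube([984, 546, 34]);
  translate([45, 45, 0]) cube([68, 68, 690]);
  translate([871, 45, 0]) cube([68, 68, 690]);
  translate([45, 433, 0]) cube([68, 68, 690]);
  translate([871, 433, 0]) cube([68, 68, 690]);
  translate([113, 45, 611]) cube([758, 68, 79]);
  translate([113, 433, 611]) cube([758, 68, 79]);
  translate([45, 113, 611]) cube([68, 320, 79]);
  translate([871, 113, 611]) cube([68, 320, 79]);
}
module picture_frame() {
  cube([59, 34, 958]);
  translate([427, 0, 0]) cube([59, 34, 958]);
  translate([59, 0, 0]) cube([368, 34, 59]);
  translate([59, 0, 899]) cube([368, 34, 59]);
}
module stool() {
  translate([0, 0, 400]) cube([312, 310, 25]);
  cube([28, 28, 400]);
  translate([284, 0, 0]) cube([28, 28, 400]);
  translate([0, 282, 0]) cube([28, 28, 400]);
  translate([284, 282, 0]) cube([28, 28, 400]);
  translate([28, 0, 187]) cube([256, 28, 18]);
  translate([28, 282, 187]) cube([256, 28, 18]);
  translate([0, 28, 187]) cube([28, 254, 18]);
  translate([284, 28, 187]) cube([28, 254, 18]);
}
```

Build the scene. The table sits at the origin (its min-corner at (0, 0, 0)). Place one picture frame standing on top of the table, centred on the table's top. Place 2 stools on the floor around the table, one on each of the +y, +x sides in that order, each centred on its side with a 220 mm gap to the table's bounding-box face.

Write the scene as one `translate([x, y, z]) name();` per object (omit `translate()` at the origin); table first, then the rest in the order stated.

table();
translate([249, 256, 724]) picture_frame();
translate([336, 766, 0]) stool();
translate([1204, 118, 0]) stool();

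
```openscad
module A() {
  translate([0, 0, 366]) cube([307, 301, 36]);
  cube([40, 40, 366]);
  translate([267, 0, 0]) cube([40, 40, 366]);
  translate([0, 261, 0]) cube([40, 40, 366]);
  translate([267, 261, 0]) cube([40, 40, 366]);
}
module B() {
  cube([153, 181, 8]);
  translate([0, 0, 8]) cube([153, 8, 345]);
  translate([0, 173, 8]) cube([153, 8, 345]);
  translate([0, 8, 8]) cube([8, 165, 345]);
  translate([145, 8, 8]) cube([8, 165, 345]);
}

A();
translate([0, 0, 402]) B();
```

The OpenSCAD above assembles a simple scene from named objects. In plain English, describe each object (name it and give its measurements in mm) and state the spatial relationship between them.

A is a four-legged stool. The seat is 307×301 mm, 36 mm thick, top at z = 402 mm. It stands on four square legs, each 40×40 mm in cross-section, from z = 0 to the seat underside, each flush with a corner of the seat.

B is an open-topped rectangular box: outside dimensions 153×181×353 mm, with a uniform wall and base thickness of 8 mm. The base is a full 153×181 slab on the floor; four walls sit on top of the base. The front and back walls (the −y and +y sides) span the full width; the two side walls fit between them.

The open box is on top of the stool.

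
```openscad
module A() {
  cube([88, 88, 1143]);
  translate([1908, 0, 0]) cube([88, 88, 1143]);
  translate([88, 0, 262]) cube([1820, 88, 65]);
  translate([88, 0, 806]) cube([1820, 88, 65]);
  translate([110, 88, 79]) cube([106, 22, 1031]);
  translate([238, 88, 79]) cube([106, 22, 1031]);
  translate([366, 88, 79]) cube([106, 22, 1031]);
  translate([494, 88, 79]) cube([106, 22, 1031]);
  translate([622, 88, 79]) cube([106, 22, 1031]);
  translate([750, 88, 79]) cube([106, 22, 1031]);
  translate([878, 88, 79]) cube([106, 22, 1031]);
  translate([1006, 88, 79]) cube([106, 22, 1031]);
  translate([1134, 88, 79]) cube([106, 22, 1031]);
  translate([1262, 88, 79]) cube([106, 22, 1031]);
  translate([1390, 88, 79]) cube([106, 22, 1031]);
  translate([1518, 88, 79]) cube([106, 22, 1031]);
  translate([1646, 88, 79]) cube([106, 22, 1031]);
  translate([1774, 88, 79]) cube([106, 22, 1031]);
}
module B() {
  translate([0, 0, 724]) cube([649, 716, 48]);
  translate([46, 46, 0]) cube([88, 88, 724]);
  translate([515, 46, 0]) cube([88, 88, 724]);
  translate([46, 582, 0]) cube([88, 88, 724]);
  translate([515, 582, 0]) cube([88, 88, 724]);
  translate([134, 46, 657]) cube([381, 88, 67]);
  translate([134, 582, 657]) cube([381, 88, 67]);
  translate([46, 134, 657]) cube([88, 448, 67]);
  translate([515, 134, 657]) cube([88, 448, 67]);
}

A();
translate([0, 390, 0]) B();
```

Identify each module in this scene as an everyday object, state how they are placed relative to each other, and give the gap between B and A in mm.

The table's nearest face is 280 mm from the fence section's +y face.

A is a fence section. B is a table. The table is on the floor beside the fence section on its +y side. The gap between the table and the fence section is 280 mm.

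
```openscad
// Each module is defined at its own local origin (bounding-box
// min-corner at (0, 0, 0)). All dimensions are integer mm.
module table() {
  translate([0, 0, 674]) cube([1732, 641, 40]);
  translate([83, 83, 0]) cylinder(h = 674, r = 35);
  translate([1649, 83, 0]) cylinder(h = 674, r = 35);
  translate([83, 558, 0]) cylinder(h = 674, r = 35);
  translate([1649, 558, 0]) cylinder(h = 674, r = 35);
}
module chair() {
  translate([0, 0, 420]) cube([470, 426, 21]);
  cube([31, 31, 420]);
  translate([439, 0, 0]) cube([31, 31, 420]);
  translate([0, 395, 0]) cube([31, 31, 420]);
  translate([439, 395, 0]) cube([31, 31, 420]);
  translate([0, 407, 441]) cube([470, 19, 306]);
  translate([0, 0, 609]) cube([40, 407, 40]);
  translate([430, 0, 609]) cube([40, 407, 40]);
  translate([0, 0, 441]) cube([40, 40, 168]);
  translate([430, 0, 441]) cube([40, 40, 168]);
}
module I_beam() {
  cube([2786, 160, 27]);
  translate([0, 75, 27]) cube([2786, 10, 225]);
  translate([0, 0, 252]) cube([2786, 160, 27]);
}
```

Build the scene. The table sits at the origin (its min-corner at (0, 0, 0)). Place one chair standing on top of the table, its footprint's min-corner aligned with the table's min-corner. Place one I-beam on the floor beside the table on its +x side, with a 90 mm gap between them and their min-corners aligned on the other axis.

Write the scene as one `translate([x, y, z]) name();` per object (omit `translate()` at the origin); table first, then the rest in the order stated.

table();
translate([0, 0, 714]) chair();
translate([1822, 0, 0]) I_beam();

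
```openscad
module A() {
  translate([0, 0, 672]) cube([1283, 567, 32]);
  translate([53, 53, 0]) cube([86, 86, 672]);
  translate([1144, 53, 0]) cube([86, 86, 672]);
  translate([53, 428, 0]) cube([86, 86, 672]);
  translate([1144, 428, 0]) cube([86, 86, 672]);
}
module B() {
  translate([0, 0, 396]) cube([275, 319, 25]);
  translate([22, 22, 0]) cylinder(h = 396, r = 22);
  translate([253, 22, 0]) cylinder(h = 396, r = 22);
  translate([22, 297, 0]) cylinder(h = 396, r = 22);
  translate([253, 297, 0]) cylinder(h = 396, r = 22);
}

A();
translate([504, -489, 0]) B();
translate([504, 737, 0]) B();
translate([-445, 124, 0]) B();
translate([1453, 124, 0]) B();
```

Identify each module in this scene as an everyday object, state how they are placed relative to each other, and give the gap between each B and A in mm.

A is a table. B is a stool. Four stools sit around the table at the −y, +y, −x, +x sides. The gap between each stool and the table is 170 mm.

Each stool's nearest face is 170 mm from the table's bounding box.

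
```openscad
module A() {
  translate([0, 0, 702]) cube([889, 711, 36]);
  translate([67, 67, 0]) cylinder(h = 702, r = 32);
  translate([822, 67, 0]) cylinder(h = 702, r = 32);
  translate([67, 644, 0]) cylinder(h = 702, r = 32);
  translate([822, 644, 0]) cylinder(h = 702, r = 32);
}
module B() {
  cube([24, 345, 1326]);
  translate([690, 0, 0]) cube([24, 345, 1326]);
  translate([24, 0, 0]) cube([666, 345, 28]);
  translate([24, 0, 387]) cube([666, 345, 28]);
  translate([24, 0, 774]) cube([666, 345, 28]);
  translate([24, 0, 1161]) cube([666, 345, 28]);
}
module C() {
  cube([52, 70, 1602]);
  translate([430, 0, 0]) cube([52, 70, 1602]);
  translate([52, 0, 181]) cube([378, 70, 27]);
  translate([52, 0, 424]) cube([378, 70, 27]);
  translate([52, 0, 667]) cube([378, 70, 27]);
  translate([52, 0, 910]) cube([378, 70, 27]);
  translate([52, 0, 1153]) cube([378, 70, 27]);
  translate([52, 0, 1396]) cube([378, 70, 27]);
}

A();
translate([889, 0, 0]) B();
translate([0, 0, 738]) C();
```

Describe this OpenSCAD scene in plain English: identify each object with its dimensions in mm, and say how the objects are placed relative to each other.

A is a table: top 889 mm (x) × 711 mm (y), 36 mm thick, upper face at z = 738 mm, on four round legs of 64 mm diameter, each leg's bounding box inset 35 mm from the nearest pair of top edges, running from z = 0 to the bottom of the top.

B is an open bookshelf. Two side panels, each 24 mm thick, 345 mm deep and 1326 mm tall, stand 714 mm apart (outside-to-outside). Between them sit 4 shelves, each 28 mm thick and 345 mm deep, spanning the full gap between the sides. The bottom shelf rests on the floor (its underside at z = 0) and the clear gap between one shelf's top and the next shelf's underside is 359 mm.

C is a wooden ladder with two side rails of 52×70 mm section and 1602 mm height, set 482 mm apart overall. Between them run 6 rectangular rungs (70 mm deep, 27 mm thick), front faces flush with the rails' −y face. The bottom of the first rung is 181 mm above the floor and each subsequent rung is 243 mm higher than the one below.

The bookshelf is against the table's +x side, with their −y faces flush. The ladder is on top of the table.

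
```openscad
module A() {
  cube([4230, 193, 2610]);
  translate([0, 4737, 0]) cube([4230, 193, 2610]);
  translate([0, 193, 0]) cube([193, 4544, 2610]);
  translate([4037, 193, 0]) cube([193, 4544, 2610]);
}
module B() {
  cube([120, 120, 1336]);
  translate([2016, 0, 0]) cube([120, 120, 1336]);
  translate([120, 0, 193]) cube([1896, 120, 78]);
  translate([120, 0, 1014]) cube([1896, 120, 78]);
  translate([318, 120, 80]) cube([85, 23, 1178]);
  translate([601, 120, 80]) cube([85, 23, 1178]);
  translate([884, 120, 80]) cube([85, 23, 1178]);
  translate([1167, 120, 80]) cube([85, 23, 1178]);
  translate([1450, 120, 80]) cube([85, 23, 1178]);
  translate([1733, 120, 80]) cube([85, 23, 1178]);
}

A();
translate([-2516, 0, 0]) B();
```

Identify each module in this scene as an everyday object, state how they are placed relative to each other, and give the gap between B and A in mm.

A is a house frame. B is a fence section. The fence section is on the floor beside the house frame on its −x side. The gap between the fence section and the house frame is 380 mm.

The fence section's nearest face is 380 mm from the house frame's −x face.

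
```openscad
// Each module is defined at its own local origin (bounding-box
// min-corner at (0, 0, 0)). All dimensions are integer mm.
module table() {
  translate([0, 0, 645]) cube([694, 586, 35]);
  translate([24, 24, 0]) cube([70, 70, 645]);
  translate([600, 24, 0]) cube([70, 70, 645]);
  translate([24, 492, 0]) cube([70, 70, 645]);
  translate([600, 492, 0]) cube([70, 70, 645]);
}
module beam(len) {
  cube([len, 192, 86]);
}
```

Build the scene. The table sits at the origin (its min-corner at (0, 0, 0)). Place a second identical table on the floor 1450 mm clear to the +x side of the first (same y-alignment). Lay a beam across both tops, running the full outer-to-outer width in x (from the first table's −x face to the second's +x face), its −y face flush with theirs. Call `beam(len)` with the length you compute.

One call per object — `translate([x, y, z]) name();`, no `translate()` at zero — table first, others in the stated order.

table();
translate([2144, 0, 0]) table();
translate([0, 0, 680]) beam(2838);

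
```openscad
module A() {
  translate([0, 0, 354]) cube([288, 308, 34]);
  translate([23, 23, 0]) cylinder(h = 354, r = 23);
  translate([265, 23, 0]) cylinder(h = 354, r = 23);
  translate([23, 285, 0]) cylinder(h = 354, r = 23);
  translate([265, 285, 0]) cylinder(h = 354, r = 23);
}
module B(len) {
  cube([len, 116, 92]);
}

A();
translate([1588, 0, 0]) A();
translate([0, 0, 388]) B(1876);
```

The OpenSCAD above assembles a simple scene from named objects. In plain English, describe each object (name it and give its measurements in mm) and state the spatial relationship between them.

A is a four-legged stool. The seat is 288×308 mm, 34 mm thick, top at z = 388 mm. It stands on four round legs, each 46 mm in diameter, from z = 0 to the seat underside, each leg's axis is inset half a diameter from the nearest pair of seat edges (so the leg's bounding box is flush with the corner).

B is a rectangular beam 1876 mm long (x), 116 mm deep (y), 92 mm thick (z).

The beam spans the tops of two stools placed 1300 mm apart, resting at z = 388 mm.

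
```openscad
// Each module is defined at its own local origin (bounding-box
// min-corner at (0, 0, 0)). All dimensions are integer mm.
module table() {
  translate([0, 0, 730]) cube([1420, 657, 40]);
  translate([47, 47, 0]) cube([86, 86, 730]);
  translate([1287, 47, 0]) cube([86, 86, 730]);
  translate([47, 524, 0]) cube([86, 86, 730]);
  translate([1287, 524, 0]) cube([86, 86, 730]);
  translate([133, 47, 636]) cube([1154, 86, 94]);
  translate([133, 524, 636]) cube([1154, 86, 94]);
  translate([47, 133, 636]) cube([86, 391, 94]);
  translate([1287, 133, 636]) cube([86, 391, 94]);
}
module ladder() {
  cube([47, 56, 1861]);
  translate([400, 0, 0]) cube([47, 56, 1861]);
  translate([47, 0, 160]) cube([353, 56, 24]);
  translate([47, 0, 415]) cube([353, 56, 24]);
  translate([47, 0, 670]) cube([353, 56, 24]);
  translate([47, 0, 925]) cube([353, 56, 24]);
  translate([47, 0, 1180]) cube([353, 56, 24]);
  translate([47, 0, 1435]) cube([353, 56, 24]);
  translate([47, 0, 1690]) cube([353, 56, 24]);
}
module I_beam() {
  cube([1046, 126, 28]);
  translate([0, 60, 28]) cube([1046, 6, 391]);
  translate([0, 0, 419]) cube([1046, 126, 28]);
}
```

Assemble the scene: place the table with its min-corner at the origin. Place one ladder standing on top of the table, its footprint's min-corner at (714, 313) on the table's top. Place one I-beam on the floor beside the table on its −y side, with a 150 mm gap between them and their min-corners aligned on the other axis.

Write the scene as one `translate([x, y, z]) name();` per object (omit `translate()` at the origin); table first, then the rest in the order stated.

table();
translate([714, 313, 770]) ladder();
translate([0, -276, 0]) I_beam();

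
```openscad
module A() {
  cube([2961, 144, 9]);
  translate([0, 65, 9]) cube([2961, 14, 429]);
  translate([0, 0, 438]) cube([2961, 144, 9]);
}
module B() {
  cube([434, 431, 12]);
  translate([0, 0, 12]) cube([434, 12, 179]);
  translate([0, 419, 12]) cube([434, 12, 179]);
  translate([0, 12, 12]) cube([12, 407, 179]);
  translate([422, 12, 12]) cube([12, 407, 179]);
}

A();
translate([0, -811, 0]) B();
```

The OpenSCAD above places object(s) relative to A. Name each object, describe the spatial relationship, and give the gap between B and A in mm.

The open box's nearest face is 380 mm from the I-beam's −y face.

A is an I-beam. B is an open box. The open box is on the floor beside the I-beam on its −y side. The gap between the open box and the I-beam is 380 mm.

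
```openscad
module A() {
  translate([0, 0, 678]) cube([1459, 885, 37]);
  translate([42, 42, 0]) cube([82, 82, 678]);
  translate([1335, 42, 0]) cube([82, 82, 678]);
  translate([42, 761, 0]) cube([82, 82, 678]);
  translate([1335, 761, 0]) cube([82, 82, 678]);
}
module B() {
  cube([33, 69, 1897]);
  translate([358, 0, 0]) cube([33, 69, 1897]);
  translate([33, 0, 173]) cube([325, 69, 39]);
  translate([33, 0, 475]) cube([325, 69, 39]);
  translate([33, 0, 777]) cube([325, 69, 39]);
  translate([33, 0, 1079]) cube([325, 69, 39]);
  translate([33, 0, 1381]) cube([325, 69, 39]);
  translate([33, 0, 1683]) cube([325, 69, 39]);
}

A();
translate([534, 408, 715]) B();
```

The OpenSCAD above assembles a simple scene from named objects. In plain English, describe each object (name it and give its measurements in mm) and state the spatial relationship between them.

A is a table: top 1459 mm (x) × 885 mm (y), 37 mm thick, upper face at z = 715 mm, on four 82×82 mm square legs, each inset 42 mm from the nearest pair of top edges, running from z = 0 to the bottom of the top.

B is a wooden ladder with two side rails of 33×69 mm section and 1897 mm height, set 391 mm apart overall. Between them run 6 rectangular rungs (69 mm deep, 39 mm thick), front faces flush with the rails' −y face. The bottom of the first rung is 173 mm above the floor and each subsequent rung is 302 mm higher than the one below.

The ladder is on top of the table, centred.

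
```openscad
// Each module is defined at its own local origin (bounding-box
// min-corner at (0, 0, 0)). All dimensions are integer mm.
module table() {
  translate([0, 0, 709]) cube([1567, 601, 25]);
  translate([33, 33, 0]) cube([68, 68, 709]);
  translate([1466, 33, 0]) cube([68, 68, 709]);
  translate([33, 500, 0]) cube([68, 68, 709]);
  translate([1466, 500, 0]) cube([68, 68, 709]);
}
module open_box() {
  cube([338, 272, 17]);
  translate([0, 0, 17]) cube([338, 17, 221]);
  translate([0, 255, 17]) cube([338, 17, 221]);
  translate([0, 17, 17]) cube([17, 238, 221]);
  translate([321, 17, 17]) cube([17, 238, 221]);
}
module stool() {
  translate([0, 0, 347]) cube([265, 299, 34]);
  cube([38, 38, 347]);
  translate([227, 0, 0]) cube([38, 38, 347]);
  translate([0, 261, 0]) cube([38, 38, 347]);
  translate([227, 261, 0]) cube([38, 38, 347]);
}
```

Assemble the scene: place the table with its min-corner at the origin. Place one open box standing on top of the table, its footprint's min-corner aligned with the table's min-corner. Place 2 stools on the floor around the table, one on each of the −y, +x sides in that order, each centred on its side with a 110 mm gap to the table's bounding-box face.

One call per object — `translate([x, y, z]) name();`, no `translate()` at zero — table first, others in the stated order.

table();
translate([0, 0, 734]) open_box();
translate([651, -409, 0]) stool();
translate([1677, 151, 0]) stool();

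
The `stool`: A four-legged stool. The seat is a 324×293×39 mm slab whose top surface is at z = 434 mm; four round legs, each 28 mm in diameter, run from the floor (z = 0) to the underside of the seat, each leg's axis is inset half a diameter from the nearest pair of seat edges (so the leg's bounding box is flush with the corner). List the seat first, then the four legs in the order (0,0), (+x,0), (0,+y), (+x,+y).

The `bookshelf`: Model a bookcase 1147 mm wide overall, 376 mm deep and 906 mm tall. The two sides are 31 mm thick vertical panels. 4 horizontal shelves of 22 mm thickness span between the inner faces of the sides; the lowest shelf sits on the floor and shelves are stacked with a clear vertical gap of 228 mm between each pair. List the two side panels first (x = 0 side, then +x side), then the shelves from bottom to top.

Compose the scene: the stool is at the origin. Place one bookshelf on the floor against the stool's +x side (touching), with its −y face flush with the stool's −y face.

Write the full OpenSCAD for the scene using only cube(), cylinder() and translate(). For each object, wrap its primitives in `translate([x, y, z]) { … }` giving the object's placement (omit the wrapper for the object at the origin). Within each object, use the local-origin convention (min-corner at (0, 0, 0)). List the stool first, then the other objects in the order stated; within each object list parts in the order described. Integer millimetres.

translate([0, 0, 395]) cube([324, 293, 39]);
translate([14, 14, 0]) cylinder(h = 395, r = 14);
translate([310, 14, 0]) cylinder(h = 395, r = 14);
translate([14, 279, 0]) cylinder(h = 395, r = 14);
translate([310, 279, 0]) cylinder(h = 395, r = 14);
translate([324, 0, 0]) {
  cube([31, 376, 906]);
  translate([1116, 0, 0]) cube([31, 376, 906]);
  translate([31, 0, 0]) cube([1085, 376, 22]);
  translate([31, 0, 250]) cube([1085, 376, 22]);
  translate([31, 0, 500]) cube([1085, 376, 22]);
  translate([31, 0, 750]) cube([1085, 376, 22]);
}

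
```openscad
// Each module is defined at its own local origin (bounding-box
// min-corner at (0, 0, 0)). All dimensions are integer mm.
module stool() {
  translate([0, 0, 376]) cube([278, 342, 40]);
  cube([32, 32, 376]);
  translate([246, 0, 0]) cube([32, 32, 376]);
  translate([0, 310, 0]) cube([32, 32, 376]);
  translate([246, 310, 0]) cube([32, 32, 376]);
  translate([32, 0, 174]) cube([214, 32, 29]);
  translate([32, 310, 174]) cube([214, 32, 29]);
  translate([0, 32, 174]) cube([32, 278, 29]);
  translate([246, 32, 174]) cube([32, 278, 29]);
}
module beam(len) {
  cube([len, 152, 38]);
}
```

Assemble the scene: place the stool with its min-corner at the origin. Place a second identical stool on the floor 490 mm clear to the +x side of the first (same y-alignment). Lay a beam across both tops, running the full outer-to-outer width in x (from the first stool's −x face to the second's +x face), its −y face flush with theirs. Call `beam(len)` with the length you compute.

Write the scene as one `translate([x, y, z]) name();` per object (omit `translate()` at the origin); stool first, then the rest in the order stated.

stool();
translate([768, 0, 0]) stool();
translate([0, 0, 416]) beam(1046);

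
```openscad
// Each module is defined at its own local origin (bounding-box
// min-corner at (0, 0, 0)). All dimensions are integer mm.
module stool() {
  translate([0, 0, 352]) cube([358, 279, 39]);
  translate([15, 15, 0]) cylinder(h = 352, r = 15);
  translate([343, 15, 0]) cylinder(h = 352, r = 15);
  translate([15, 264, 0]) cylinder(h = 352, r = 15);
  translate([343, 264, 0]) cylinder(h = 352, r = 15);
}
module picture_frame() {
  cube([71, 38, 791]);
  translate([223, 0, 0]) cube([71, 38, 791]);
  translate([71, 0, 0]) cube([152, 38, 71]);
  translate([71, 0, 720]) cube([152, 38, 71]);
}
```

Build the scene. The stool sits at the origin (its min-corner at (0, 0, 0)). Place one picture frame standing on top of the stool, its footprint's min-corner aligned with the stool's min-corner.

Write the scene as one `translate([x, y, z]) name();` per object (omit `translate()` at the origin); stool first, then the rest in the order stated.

stool();
translate([0, 0, 391]) picture_frame();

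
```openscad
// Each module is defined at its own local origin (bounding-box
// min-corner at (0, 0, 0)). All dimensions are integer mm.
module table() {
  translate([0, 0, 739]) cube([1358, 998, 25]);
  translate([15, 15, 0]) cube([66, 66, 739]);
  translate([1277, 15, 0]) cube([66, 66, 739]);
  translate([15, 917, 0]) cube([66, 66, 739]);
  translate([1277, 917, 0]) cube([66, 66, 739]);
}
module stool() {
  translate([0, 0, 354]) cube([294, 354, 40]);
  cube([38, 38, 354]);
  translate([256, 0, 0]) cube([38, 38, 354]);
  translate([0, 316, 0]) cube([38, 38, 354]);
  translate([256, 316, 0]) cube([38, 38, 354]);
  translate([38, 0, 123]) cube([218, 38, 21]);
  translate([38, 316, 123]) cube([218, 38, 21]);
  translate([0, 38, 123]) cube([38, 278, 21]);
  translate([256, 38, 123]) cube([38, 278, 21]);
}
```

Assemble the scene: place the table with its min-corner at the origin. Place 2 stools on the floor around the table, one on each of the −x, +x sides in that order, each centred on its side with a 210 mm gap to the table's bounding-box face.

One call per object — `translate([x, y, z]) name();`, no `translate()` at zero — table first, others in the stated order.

table();
translate([-504, 322, 0]) stool();
translate([1568, 322, 0]) stool();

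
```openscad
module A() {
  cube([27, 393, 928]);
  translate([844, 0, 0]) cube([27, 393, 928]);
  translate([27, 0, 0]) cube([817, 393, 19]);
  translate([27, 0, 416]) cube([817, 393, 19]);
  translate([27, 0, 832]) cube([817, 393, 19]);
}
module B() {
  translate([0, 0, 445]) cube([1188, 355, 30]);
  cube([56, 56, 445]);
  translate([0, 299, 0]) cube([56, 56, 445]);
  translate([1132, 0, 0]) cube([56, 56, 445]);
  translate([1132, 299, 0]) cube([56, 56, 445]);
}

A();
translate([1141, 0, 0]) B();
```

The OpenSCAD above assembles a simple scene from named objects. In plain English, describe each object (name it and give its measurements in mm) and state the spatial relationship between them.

A is an open bookshelf. Two side panels, each 27 mm thick, 393 mm deep and 928 mm tall, stand 871 mm apart (outside-to-outside). Between them sit 3 shelves, each 19 mm thick and 393 mm deep, spanning the full gap between the sides. The bottom shelf rests on the floor (its underside at z = 0) and the clear gap between one shelf's top and the next shelf's underside is 397 mm.

B is a bench: a 1188×355 mm seat slab, 30 mm thick, top at z = 475 mm, on four 56×56 mm square legs flush with the seat corners and standing on z = 0.

The bench is on the floor beside the bookshelf on its +x side.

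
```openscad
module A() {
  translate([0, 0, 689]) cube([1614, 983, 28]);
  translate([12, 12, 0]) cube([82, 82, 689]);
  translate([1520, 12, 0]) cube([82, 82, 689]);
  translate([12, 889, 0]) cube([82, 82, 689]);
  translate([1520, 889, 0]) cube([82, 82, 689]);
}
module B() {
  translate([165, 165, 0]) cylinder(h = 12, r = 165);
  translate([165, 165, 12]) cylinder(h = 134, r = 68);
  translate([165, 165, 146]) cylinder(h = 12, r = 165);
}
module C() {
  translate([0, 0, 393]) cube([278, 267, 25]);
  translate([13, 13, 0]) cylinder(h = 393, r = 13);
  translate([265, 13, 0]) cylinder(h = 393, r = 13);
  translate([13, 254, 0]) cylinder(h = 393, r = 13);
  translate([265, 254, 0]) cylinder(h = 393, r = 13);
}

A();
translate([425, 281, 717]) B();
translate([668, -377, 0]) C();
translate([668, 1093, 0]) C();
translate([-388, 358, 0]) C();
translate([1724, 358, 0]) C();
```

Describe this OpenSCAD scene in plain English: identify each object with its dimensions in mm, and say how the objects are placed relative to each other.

A is a table: top 1614 mm (x) × 983 mm (y), 28 mm thick, upper face at z = 717 mm, on four 82×82 mm square legs, each inset 12 mm from the nearest pair of top edges, running from z = 0 to the bottom of the top.

B is a spool: two coaxial disc flanges of radius 165 mm and thickness 12 mm, joined by a core cylinder of radius 68 mm and height 134 mm. The lower flange rests on z = 0 and the three cylinders share a vertical axis.

C is a simple wooden stool: a rectangular seat 278 mm (x) by 267 mm (y), 25 mm thick, top face at z = 418 mm, on four round legs, each 26 mm in diameter. The legs rest on z = 0, each leg's axis is inset half a diameter from the nearest pair of seat edges (so the leg's bounding box is flush with the corner).

The spool is on top of the table. Four stools sit around the table at the −y, +y, −x, +x sides.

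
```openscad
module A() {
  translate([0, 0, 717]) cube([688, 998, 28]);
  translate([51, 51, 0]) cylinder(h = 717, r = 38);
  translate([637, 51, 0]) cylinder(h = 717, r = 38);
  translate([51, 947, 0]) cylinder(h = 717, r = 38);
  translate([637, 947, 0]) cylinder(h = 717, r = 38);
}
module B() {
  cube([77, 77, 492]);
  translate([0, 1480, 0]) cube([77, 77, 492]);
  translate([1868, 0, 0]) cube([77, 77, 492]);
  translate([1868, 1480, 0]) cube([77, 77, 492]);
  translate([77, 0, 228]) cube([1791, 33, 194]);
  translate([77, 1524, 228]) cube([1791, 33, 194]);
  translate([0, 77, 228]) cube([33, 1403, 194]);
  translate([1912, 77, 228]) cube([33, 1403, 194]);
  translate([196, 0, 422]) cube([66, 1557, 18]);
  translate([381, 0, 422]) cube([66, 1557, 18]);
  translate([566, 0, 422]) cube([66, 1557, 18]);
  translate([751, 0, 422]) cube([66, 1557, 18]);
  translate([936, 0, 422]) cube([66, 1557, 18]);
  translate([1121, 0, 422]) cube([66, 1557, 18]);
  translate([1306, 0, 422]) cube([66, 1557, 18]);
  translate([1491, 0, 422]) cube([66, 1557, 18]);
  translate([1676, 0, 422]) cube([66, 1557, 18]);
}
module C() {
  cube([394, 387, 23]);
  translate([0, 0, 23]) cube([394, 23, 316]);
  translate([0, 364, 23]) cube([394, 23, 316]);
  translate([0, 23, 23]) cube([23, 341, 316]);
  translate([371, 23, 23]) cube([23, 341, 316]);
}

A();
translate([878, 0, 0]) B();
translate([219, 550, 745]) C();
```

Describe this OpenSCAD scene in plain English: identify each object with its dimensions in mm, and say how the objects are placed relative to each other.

A is a table: top 688 mm (x) × 998 mm (y), 28 mm thick, upper face at z = 745 mm, on four round legs of 76 mm diameter, each leg's bounding box inset 13 mm from the nearest pair of top edges, running from z = 0 to the bottom of the top.

B is a bed frame 1945 mm long (x) by 1557 mm wide (y). Four 77×77 mm corner posts, 492 mm tall, at the corners of the footprint. Four rails of 33 mm thickness and 194 mm height run between adjacent posts with their undersides at z = 228 mm, their outer faces flush with the outside of the frame (the two x-running rails run between the posts' inner faces; the two y-running rails run between the posts' inner faces). 9 slats, each 66 mm wide (x) and 18 mm thick, lie across the top of the two x-running rails, running the full 1557 mm width of the frame in y; the slats are evenly spaced along x between the inner faces of the end posts with equal gaps (rounded down to the nearest mm) at the −x end and between each pair — any rounding remainder accumulates at the +x end.

C is an open storage box with external size 394×387×339 mm and wall thickness 23 mm (the base is also 23 mm thick). The base covers the whole footprint; the four walls stand on the base, with the y-facing walls full-width and the x-facing walls fitting between their inner faces.

The bed frame is on the floor beside the table on its +x side. The open box is on top of the table.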